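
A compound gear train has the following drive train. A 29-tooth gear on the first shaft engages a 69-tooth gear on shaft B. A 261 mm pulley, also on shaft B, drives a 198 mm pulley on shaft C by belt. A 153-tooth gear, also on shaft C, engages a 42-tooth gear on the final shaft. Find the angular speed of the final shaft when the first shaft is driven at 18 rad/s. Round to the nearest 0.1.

Gear mesh: ratio = 69/29 = 2.3793, so shaft B turns at 18 / 2.3793 = 7.5652 rad/s.
Belt: ratio = 198/261 = 0.75862, so shaft C turns at 7.5652 / 0.75862 = 9.9723 rad/s.
Gear mesh: ratio = 42/153 = 0.27451, so the final shaft turns at 9.9723 / 0.27451 = 36.328 rad/s.

36.3 rad/s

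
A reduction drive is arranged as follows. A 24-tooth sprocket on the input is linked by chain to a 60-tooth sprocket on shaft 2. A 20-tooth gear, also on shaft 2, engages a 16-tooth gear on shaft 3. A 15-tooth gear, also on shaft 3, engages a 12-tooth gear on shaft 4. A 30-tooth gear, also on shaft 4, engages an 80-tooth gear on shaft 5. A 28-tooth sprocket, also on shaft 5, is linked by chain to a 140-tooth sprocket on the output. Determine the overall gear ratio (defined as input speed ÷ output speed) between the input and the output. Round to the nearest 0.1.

Each stage contributes driven/driver: chain 60/24 = 2.5, gear mesh 16/20 = 0.8, gear mesh 12/15 = 0.8, gear mesh 80/30 = 2.6667, chain 140/28 = 5.
Overall: 2.5 × 0.8 × 0.8 × 2.6667 × 5 = 21.333.

21.3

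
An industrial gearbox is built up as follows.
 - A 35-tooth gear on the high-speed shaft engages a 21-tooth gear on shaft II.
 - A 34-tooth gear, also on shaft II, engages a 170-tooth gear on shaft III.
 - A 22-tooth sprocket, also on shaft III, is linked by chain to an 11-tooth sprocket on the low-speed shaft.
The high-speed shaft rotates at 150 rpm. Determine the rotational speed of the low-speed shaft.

the high-speed shaft → shaft II (gear mesh, 21/35): 150 ÷ 0.6 = 250 rpm
shaft II → shaft III (gear mesh, 170/34): 250 ÷ 5 = 50 rpm
shaft III → the low-speed shaft (chain, 11/22): 50 ÷ 0.5 = 100 rpm

100 rpm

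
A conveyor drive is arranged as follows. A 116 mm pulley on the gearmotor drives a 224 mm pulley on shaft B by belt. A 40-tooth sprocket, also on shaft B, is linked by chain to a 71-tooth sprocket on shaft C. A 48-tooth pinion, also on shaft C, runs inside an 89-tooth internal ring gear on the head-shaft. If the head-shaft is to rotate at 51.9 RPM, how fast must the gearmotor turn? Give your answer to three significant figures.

330 RPM

Overall ratio R = 1.931 × 1.775 × 1.8542 = 6.3553.
Required input speed = output speed × R = 51.9 × 6.3553 = 329.84 RPM.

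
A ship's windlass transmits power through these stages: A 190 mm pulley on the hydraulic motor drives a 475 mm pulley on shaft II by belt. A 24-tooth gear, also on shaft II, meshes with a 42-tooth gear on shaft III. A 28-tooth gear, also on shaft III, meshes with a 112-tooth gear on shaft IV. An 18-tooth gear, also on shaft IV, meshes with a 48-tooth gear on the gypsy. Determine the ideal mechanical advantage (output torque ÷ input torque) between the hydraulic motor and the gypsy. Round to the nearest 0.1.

Each stage contributes driven/driver: belt 475/190 = 2.5, gear mesh 42/24 = 1.75, gear mesh 112/28 = 4, gear mesh 48/18 = 2.6667.
Overall: 2.5 × 1.75 × 4 × 2.6667 = 46.667.

46.7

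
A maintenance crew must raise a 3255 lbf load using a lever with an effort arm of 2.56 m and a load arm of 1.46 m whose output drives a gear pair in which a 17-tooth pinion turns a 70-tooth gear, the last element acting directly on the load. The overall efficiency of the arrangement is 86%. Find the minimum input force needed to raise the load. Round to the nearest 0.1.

524.2 lbf

Lever MA = effort arm / load arm = 2.56/1.46 = 1.7534.
Gear pair MA = 70/17 = 4.1176.
Combined ideal MA = 1.7534 × 4.1176 = 7.22.
Actual MA = 7.22 × 0.86 = 6.2092.
Effort = load / actual MA = 3255 / 6.2092 = 524.22 lbf.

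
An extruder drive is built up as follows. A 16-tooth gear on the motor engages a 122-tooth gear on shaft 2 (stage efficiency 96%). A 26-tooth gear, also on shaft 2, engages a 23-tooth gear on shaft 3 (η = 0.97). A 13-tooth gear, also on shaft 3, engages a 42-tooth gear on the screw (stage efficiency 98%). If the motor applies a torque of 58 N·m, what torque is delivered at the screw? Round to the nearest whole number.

1153 N·m

gear mesh 122/16 = 7.625 → τ = 58·7.625·0.96 = 424.56 N·m
gear mesh 23/26 = 0.88462 → τ = 424.56·0.88462·0.97 = 364.31 N·m
gear mesh 42/13 = 3.2308 → τ = 364.31·3.2308·0.98 = 1153.4 N·m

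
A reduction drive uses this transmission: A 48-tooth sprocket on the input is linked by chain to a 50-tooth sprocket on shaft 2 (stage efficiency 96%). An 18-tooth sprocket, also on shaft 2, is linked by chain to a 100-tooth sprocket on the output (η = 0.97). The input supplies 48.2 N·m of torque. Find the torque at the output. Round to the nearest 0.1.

259.7 N·m

chain 50/48 = 1.0417 → τ = 48.2·1.0417·0.96 = 48.2 N·m
chain 100/18 = 5.5556 → τ = 48.2·5.5556·0.97 = 259.74 N·m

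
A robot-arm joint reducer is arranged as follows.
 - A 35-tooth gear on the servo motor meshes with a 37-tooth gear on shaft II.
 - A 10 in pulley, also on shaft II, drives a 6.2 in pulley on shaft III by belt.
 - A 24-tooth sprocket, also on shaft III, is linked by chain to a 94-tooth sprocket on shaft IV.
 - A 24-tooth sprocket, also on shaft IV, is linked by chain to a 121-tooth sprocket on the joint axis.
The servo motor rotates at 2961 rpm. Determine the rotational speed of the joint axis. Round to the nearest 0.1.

228.8 rpm

Gear mesh: ratio = 37/35 = 1.0571, so shaft II turns at 2961 / 1.0571 = 2800.9 rpm.
Belt: ratio = 6.2/10 = 0.62, so shaft III turns at 2800.9 / 0.62 = 4517.7 rpm.
Chain: ratio = 94/24 = 3.9167, so shaft IV turns at 4517.7 / 3.9167 = 1153.4 rpm.
Chain: ratio = 121/24 = 5.0417, so the joint axis turns at 1153.4 / 5.0417 = 228.78 rpm.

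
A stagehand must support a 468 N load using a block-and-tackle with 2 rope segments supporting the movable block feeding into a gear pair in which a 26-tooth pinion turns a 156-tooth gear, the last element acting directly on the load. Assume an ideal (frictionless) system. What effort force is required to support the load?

Block-and-tackle MA = number of supporting rope parts = 2.
Gear pair MA = 156/26 = 6.
Combined ideal MA = 2 × 6 = 12.
Effort = load / MA = 468 / 12 = 39 N.

39 N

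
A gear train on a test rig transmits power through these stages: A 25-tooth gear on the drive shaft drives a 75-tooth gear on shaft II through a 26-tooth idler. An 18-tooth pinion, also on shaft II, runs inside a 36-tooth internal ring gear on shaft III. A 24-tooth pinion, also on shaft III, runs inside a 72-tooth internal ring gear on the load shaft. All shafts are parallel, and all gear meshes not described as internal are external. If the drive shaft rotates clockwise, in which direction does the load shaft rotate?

clockwise

the drive shaft → shaft II: driver → idler → driven is 2 external meshes, 2 reversals → CW.
shaft II → shaft III: internal mesh, same direction → CW.
shaft III → the load shaft: internal mesh, same direction → CW.
2 reversals in total — an even number — so the load shaft turns the same way as the drive shaft.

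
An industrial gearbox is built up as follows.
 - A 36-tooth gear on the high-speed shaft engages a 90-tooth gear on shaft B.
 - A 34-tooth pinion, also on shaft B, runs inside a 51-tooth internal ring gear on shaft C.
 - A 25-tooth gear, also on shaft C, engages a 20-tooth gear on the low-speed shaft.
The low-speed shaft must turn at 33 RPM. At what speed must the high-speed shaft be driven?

Overall ratio R = 2.5 × 1.5 × 0.8 = 3.
Required input speed = output speed × R = 33 × 3 = 99 RPM.

99 RPM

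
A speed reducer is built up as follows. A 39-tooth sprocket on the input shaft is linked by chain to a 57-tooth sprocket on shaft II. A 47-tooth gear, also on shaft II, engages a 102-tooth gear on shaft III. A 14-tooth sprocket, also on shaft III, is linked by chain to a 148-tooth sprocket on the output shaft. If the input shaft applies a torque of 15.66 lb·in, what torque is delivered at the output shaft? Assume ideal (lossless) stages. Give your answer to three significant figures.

chain 57/39 = 1.4615 → τ = 15.66·1.4615 = 22.888 lb·in
gear mesh 102/47 = 2.1702 → τ = 22.888·2.1702 = 49.671 lb·in
chain 148/14 = 10.571 → τ = 49.671·10.571 = 525.1 lb·in

525 lb·in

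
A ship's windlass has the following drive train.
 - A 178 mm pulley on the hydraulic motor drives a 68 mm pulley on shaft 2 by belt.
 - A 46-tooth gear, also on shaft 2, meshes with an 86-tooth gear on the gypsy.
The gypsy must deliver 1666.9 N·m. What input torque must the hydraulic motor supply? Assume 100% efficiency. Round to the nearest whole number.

Overall ratio R = 0.38202 × 1.8696 = 0.71422.
Input torque = output torque / R = 1666.9 / 0.71422 = 2333.9 N·m.

2334 N·m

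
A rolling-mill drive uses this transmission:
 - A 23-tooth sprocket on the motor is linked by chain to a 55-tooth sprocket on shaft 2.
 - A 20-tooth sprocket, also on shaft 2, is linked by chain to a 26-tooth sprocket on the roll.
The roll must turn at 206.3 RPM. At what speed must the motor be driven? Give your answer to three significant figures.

Overall ratio R = 2.3913 × 1.3 = 3.1087.
Required input speed = output speed × R = 206.3 × 3.1087 = 641.32 RPM.

641 RPM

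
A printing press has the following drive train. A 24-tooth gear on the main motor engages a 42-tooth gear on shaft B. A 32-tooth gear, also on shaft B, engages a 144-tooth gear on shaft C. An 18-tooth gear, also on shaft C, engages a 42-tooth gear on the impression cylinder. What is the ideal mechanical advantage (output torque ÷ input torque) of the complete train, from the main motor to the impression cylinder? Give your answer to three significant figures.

18.4

Each stage contributes driven/driver: gear mesh 42/24 = 1.75, gear mesh 144/32 = 4.5, gear mesh 42/18 = 2.3333.
Overall: 1.75 × 4.5 × 2.3333 = 18.375.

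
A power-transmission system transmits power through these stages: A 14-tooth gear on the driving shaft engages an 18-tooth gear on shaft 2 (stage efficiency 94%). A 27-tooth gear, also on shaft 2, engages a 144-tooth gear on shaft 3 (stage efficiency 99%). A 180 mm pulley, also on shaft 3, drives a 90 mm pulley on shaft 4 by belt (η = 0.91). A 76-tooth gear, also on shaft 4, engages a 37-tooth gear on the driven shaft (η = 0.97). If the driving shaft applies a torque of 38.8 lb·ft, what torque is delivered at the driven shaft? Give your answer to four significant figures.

Gear mesh: ratio = 18/14 = 1.2857; torque at shaft 2 = 38.8 × 1.2857 × 0.94 = 46.893 lb·ft.
Gear mesh: ratio = 144/27 = 5.3333; torque at shaft 3 = 46.893 × 5.3333 × 0.99 = 247.59 lb·ft.
Belt: ratio = 90/180 = 0.5; torque at shaft 4 = 247.59 × 0.5 × 0.91 = 112.65 lb·ft.
Gear mesh: ratio = 37/76 = 0.48684; torque at the driven shaft = 112.65 × 0.48684 × 0.97 = 53.2 lb·ft.

53.20 lb·ft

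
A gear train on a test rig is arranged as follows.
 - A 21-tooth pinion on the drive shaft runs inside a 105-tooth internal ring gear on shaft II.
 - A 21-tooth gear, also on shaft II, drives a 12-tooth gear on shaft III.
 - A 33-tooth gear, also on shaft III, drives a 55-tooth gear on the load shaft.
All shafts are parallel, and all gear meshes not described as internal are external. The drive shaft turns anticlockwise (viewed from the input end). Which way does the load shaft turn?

anticlockwise

the drive shaft → shaft II: internal mesh, same direction → CCW.
shaft II → shaft III: external mesh, 1 reversal → CW.
shaft III → the load shaft: external mesh, 1 reversal → CCW.
2 reversals in total — an even number — so the load shaft turns the same way as the drive shaft.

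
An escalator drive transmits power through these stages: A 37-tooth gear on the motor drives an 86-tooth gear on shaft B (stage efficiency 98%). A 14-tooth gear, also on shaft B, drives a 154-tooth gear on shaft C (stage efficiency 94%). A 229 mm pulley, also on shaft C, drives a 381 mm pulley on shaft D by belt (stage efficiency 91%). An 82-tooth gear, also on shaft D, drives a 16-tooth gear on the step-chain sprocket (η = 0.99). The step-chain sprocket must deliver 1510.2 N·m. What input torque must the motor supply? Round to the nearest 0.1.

219.2 N·m

Overall ratio R = 2.3243 × 11 × 1.6638 × 0.19512 = 8.3001; overall efficiency η = 0.98 × 0.94 × 0.91 × 0.99 = 0.8299.
Input torque = output torque / (R × η) = 1510.2 / (8.3001 × 0.8299) = 219.24 N·m.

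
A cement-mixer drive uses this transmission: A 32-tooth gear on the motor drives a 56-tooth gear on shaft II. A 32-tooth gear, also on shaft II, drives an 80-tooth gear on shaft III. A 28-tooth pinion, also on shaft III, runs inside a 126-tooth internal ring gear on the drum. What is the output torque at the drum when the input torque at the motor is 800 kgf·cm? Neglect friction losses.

15750 kgf·cm

After the gear mesh (56/32): 800 × 1.75 = 1400 kgf·cm
After the gear mesh (80/32): 1400 × 2.5 = 3500 kgf·cm
After the internal gear (126/28): 3500 × 4.5 = 15750 kgf·cm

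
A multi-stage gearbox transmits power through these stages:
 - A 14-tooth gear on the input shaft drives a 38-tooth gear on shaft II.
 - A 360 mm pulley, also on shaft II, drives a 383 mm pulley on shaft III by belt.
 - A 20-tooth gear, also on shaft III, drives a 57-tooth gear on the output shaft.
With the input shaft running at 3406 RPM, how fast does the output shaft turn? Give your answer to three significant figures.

414 RPM

gear mesh 38/14 = 2.7143 → 3406/2.7143 = 1254.8 RPM
belt 383/360 = 1.0639 → 1254.8/1.0639 = 1179.5 RPM
gear mesh 57/20 = 2.85 → 1179.5/2.85 = 413.85 RPM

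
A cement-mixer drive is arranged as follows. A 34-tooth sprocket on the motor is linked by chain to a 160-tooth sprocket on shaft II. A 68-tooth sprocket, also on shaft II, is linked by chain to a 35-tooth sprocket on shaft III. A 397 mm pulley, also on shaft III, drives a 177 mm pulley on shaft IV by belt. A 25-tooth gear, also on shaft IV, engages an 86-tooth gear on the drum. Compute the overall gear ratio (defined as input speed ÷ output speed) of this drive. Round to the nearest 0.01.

Each stage contributes driven/driver: chain 160/34 = 4.7059, chain 35/68 = 0.51471, belt 177/397 = 0.44584, gear mesh 86/25 = 3.44.
Overall: 4.7059 × 0.51471 × 0.44584 × 3.44 = 3.7149.

3.71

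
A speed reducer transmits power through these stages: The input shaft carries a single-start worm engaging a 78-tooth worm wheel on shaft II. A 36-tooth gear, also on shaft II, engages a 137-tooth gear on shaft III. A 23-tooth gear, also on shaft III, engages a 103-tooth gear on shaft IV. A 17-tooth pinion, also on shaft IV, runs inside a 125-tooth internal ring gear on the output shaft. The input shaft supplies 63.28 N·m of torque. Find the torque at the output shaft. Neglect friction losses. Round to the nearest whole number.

worm 78/1 = 78 → τ = 63.28·78 = 4935.8 N·m
gear mesh 137/36 = 3.8056 → τ = 4935.8·3.8056 = 18784 N·m
gear mesh 103/23 = 4.4783 → τ = 18784·4.4783 = 84118 N·m
internal gear 125/17 = 7.3529 → τ = 84118·7.3529 = 6.1851e+05 N·m

618514 N·m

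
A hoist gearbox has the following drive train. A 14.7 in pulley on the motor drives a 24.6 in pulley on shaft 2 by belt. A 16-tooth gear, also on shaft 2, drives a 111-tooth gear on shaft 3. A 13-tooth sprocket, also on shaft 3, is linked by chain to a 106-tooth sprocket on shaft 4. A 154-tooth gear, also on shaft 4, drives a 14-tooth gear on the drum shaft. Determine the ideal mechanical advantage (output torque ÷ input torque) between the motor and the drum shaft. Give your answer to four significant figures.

8.606

Each stage contributes driven/driver: belt 24.6/14.7 = 1.6735, gear mesh 111/16 = 6.9375, chain 106/13 = 8.1538, gear mesh 14/154 = 0.090909.
Overall: 1.6735 × 6.9375 × 8.1538 × 0.090909 = 8.6058.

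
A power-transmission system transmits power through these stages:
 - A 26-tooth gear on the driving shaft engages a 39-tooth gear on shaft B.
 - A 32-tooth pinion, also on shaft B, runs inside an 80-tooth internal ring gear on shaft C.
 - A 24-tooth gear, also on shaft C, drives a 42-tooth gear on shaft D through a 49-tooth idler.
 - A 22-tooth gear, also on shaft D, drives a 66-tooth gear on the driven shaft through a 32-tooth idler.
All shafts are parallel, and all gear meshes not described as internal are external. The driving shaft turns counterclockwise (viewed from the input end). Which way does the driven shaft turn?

clockwise

the driving shaft → shaft B: external mesh, 1 reversal → CW.
shaft B → shaft C: internal mesh, same direction → CW.
shaft C → shaft D: driver → idler → driven is 2 external meshes, 2 reversals → CW.
shaft D → the driven shaft: driver → idler → driven is 2 external meshes, 2 reversals → CW.
5 reversals in total — an odd number — so the driven shaft turns opposite to the driving shaft.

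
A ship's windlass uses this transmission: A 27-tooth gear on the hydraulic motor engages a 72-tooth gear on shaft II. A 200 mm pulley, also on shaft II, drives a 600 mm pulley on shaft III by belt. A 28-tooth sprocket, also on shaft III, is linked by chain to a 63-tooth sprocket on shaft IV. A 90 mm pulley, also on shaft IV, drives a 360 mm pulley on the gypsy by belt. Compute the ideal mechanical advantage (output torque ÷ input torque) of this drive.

Each stage contributes driven/driver: gear mesh 72/27 = 2.6667, belt 600/200 = 3, chain 63/28 = 2.25, belt 360/90 = 4.
Overall: 2.6667 × 3 × 2.25 × 4 = 72.

72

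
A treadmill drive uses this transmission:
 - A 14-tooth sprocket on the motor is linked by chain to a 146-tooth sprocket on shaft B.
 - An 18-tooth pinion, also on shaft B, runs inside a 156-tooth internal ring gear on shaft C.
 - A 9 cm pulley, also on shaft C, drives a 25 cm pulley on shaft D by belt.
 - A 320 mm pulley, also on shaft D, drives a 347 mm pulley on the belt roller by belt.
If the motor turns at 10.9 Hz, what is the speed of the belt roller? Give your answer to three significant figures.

0.0400 Hz

the motor → shaft B (chain, 146/14): 10.9 ÷ 10.429 = 1.0452 Hz
shaft B → shaft C (internal gear, 156/18): 1.0452 ÷ 8.6667 = 0.1206 Hz
shaft C → shaft D (belt, 25/9): 0.1206 ÷ 2.7778 = 0.043416 Hz
shaft D → the belt roller (belt, 347/320): 0.043416 ÷ 1.0844 = 0.040038 Hz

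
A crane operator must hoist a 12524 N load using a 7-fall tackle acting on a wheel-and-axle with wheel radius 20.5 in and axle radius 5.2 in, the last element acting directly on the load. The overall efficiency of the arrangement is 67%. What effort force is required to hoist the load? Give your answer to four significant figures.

Block-and-tackle MA = number of supporting rope parts = 7.
Wheel-and-axle MA = R/r = 20.5/5.2 = 3.9423.
Combined ideal MA = 7 × 3.9423 = 27.596.
Actual MA = 27.596 × 0.67 = 18.489.
Effort = load / actual MA = 12524 / 18.489 = 677.36 N.

677.4 N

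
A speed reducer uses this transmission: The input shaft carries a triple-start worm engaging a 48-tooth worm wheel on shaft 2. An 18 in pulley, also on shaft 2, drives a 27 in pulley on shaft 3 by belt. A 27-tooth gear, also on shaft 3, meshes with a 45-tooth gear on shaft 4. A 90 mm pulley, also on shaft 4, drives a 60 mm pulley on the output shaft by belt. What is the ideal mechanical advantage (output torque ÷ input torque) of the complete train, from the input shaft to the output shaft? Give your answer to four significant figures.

Each stage contributes driven/driver: worm 48/3 = 16, belt 27/18 = 1.5, gear mesh 45/27 = 1.6667, belt 60/90 = 0.66667.
Overall: 16 × 1.5 × 1.6667 × 0.66667 = 26.667.

26.67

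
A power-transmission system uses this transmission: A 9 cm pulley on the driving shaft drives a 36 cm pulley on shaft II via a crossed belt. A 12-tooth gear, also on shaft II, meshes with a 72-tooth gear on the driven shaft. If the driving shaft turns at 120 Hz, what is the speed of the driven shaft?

5 Hz

the driving shaft → shaft II (belt, 36/9): 120 ÷ 4 = 30 Hz
shaft II → the driven shaft (gear mesh, 72/12): 30 ÷ 6 = 5 Hz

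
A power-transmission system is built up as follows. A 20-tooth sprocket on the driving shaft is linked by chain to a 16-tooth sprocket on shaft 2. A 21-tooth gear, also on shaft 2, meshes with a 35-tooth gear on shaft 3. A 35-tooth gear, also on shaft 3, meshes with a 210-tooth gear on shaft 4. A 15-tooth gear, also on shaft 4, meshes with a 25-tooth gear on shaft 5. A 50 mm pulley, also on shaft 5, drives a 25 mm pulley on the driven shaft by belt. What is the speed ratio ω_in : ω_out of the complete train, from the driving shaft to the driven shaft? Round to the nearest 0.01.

6.67

Each stage contributes driven/driver: chain 16/20 = 0.8, gear mesh 35/21 = 1.6667, gear mesh 210/35 = 6, gear mesh 25/15 = 1.6667, belt 25/50 = 0.5.
Overall: 0.8 × 1.6667 × 6 × 1.6667 × 0.5 = 6.6667.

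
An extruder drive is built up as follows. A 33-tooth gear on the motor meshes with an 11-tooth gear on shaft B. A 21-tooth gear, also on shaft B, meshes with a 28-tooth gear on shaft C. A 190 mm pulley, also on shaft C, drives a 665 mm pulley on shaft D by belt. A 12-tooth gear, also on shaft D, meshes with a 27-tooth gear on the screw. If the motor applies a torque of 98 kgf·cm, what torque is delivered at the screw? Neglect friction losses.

After the gear mesh (11/33): 98 × 0.33333 = 32.667 kgf·cm
After the gear mesh (28/21): 32.667 × 1.3333 = 43.556 kgf·cm
After the belt (665/190): 43.556 × 3.5 = 152.44 kgf·cm
After the gear mesh (27/12): 152.44 × 2.25 = 343 kgf·cm

343 kgf·cm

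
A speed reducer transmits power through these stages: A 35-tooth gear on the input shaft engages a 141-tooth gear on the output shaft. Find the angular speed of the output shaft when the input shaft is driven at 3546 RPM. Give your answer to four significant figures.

the input shaft → the output shaft (gear mesh, 141/35): 3546 ÷ 4.0286 = 880.21 RPM

880.2 RPM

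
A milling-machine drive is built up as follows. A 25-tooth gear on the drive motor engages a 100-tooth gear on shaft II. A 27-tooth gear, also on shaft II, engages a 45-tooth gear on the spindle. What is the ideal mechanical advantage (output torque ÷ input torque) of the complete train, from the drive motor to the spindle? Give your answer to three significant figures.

6.67

Each stage contributes driven/driver: gear mesh 100/25 = 4, gear mesh 45/27 = 1.6667.
Overall: 4 × 1.6667 = 6.6667.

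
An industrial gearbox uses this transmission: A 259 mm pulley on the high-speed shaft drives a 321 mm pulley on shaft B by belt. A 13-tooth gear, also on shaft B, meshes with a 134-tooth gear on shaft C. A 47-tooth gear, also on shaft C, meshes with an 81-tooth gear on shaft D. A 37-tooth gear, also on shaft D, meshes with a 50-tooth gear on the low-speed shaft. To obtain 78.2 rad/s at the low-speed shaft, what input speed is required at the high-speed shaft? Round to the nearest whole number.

Overall ratio R = 1.2394 × 10.308 × 1.7234 × 1.3514 = 29.752.
Required input speed = output speed × R = 78.2 × 29.752 = 2326.6 rad/s.

2327 rad/s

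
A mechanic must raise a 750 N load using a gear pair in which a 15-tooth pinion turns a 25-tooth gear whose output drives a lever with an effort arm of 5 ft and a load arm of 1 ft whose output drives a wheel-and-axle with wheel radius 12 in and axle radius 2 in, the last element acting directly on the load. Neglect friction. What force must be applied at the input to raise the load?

15 N

Gear pair MA = 25/15 = 1.6667.
Lever MA = effort arm / load arm = 5/1 = 5.
Wheel-and-axle MA = R/r = 12/2 = 6.
Combined ideal MA = 1.6667 × 5 × 6 = 50.
Effort = load / MA = 750 / 50 = 15 N.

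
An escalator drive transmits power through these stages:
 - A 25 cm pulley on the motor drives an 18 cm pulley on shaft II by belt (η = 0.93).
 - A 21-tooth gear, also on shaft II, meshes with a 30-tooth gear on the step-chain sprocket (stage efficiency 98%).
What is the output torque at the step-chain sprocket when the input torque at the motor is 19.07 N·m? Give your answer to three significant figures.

17.9 N·m

Belt: ratio = 18/25 = 0.72; torque at shaft II = 19.07 × 0.72 × 0.93 = 12.769 N·m.
Gear mesh: ratio = 30/21 = 1.4286; torque at the step-chain sprocket = 12.769 × 1.4286 × 0.98 = 17.877 N·m.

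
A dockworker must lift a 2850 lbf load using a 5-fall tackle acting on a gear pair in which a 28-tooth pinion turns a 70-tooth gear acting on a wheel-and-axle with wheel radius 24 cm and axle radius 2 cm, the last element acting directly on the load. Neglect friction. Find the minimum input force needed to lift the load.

Block-and-tackle MA = number of supporting rope parts = 5.
Gear pair MA = 70/28 = 2.5.
Wheel-and-axle MA = R/r = 24/2 = 12.
Combined ideal MA = 5 × 2.5 × 12 = 150.
Effort = load / MA = 2850 / 150 = 19 lbf.

19 lbf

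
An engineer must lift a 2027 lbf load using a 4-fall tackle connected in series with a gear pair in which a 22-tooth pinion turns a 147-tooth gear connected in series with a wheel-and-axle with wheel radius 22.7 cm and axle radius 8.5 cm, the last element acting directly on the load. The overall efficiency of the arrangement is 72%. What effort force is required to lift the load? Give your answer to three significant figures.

Block-and-tackle MA = number of supporting rope parts = 4.
Gear pair MA = 147/22 = 6.6818.
Wheel-and-axle MA = R/r = 22.7/8.5 = 2.6706.
Combined ideal MA = 4 × 6.6818 × 2.6706 = 71.378.
Actual MA = 71.378 × 0.72 = 51.392.
Effort = load / actual MA = 2027 / 51.392 = 39.442 lbf.

39.4 lbf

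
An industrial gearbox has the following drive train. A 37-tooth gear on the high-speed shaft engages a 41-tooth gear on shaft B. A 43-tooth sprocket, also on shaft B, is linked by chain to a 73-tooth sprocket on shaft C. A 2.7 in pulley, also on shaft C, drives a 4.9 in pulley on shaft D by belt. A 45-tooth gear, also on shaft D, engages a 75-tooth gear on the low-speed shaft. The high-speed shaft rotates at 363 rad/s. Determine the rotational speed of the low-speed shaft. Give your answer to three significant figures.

the high-speed shaft → shaft B (gear mesh, 41/37): 363 ÷ 1.1081 = 327.59 rad/s
shaft B → shaft C (chain, 73/43): 327.59 ÷ 1.6977 = 192.96 rad/s
shaft C → shaft D (belt, 4.9/2.7): 192.96 ÷ 1.8148 = 106.33 rad/s
shaft D → the low-speed shaft (gear mesh, 75/45): 106.33 ÷ 1.6667 = 63.795 rad/s

63.8 rad/s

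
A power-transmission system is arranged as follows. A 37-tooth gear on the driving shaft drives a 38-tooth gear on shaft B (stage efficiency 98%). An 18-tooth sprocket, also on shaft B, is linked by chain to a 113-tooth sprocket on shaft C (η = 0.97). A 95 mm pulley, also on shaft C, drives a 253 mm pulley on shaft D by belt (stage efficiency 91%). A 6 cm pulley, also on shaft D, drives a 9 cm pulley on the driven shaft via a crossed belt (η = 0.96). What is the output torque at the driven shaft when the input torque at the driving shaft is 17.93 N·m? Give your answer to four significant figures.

gear mesh 38/37 = 1.027 → τ = 17.93·1.027·0.98 = 18.046 N·m
chain 113/18 = 6.2778 → τ = 18.046·6.2778·0.97 = 109.89 N·m
belt 253/95 = 2.6632 → τ = 109.89·2.6632·0.91 = 266.32 N·m
belt 9/6 = 1.5 → τ = 266.32·1.5·0.96 = 383.5 N·m

383.5 N·m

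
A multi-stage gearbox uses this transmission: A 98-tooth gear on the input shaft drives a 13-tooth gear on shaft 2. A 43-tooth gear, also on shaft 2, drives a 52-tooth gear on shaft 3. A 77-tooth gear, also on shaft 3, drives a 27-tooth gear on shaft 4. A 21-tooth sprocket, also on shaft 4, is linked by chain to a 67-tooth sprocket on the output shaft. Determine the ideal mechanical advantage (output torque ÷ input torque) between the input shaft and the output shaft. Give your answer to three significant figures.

Each stage contributes driven/driver: gear mesh 13/98 = 0.13265, gear mesh 52/43 = 1.2093, gear mesh 27/77 = 0.35065, chain 67/21 = 3.1905.
Overall: 0.13265 × 1.2093 × 0.35065 × 3.1905 = 0.17947.

0.179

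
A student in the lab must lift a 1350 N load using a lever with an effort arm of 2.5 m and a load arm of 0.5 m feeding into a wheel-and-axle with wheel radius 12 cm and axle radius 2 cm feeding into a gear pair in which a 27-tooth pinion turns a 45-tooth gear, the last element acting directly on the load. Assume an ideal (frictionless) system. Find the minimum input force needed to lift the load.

Lever MA = effort arm / load arm = 2.5/0.5 = 5.
Wheel-and-axle MA = R/r = 12/2 = 6.
Gear pair MA = 45/27 = 1.6667.
Combined ideal MA = 5 × 6 × 1.6667 = 50.
Effort = load / MA = 1350 / 50 = 27 N.

27 N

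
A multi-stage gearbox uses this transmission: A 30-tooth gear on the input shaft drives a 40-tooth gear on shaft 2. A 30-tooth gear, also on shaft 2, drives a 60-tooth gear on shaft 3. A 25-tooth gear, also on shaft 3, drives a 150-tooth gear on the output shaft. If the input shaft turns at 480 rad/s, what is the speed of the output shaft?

30 rad/s

gear mesh 40/30 = 1.3333 → 480/1.3333 = 360 rad/s
gear mesh 60/30 = 2 → 360/2 = 180 rad/s
gear mesh 150/25 = 6 → 180/6 = 30 rad/s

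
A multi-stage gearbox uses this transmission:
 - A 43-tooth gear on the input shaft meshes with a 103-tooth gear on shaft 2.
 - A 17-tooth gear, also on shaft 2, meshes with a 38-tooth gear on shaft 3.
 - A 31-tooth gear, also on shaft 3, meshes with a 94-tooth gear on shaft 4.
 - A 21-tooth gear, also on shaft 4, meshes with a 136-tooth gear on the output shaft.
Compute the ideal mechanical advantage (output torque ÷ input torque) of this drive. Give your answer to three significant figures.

105

Each stage contributes driven/driver: gear mesh 103/43 = 2.3953, gear mesh 38/17 = 2.2353, gear mesh 94/31 = 3.0323, gear mesh 136/21 = 6.4762.
Overall: 2.3953 × 2.2353 × 3.0323 × 6.4762 = 105.15.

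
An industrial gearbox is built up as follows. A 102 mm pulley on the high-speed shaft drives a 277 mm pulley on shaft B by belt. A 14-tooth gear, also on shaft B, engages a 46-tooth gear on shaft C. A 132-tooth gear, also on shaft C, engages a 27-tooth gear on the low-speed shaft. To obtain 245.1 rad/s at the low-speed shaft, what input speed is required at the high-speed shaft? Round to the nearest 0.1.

Overall ratio R = 2.7157 × 3.2857 × 0.20455 = 1.8252.
Required input speed = output speed × R = 245.1 × 1.8252 = 447.34 rad/s.

447.3 rad/s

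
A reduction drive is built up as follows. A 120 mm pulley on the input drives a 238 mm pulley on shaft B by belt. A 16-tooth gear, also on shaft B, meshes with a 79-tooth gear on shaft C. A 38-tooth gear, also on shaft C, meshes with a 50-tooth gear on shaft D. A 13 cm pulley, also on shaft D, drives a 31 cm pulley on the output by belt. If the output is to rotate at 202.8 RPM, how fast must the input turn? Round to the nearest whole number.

6231 RPM

Overall ratio R = 1.9833 × 4.9375 × 1.3158 × 2.3846 = 30.726.
Required input speed = output speed × R = 202.8 × 30.726 = 6231.3 RPM.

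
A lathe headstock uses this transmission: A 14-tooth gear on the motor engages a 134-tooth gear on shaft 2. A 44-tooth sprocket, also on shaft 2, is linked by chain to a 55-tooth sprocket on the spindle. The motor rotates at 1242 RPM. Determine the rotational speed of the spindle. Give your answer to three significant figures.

gear mesh 134/14 = 9.5714 → 1242/9.5714 = 129.76 RPM
chain 55/44 = 1.25 → 129.76/1.25 = 103.81 RPM

104 RPM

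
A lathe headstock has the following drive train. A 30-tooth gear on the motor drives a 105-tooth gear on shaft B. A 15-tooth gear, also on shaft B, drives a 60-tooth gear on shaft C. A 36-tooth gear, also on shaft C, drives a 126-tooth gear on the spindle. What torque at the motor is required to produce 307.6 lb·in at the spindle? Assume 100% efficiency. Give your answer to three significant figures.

Overall ratio R = 3.5 × 4 × 3.5 = 49.
Input torque = output torque / R = 307.6 / 49 = 6.2776 lb·in.

6.28 lb·in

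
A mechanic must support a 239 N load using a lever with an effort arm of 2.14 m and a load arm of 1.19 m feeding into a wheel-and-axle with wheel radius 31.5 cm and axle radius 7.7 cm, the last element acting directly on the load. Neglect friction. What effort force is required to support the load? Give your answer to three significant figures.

Lever MA = effort arm / load arm = 2.14/1.19 = 1.7983.
Wheel-and-axle MA = R/r = 31.5/7.7 = 4.0909.
Combined ideal MA = 1.7983 × 4.0909 = 7.3568.
Effort = load / MA = 239 / 7.3568 = 32.487 N.

32.5 N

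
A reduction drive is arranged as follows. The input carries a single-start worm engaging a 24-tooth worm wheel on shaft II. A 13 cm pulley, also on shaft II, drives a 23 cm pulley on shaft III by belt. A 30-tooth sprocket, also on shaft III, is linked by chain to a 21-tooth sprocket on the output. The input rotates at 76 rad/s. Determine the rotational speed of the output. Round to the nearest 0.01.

the input → shaft II (worm, 24/1): 76 ÷ 24 = 3.1667 rad/s
shaft II → shaft III (belt, 23/13): 3.1667 ÷ 1.7692 = 1.7899 rad/s
shaft III → the output (chain, 21/30): 1.7899 ÷ 0.7 = 2.5569 rad/s

2.56 rad/s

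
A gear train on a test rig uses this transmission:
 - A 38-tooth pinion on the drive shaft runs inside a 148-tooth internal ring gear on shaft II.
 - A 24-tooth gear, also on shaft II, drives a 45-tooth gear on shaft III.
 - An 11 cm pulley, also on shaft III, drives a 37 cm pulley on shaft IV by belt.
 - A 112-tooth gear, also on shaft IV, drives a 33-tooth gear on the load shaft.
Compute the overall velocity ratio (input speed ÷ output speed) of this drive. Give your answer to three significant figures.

7.24

Each stage contributes driven/driver: internal gear 148/38 = 3.8947, gear mesh 45/24 = 1.875, belt 37/11 = 3.3636, gear mesh 33/112 = 0.29464.
Overall: 3.8947 × 1.875 × 3.3636 × 0.29464 = 7.2374.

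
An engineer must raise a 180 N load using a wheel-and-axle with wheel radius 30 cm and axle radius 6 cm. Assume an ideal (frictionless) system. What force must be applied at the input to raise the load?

36 N

Wheel-and-axle MA = R/r = 30/6 = 5.
Effort = load / MA = 180 / 5 = 36 N.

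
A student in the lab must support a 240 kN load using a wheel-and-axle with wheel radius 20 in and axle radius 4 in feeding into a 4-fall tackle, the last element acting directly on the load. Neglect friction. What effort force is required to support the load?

12 kN

Wheel-and-axle MA = R/r = 20/4 = 5.
Block-and-tackle MA = number of supporting rope parts = 4.
Combined ideal MA = 5 × 4 = 20.
Effort = load / MA = 240 / 20 = 12 kN.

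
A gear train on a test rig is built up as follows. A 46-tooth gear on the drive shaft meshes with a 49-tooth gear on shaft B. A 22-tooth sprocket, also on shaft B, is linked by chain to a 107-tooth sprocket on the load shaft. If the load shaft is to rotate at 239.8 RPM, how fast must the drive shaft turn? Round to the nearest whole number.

1242 RPM

Overall ratio R = 1.0652 × 4.8636 = 5.1808.
Required input speed = output speed × R = 239.8 × 5.1808 = 1242.4 RPM.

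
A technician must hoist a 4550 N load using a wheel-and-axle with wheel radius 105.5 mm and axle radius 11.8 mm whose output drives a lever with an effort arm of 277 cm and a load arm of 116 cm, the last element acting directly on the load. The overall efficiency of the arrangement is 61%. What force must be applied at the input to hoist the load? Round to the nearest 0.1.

349.4 N

Wheel-and-axle MA = R/r = 105.5/11.8 = 8.9407.
Lever MA = effort arm / load arm = 277/116 = 2.3879.
Combined ideal MA = 8.9407 × 2.3879 = 21.35.
Actual MA = 21.35 × 0.61 = 13.023.
Effort = load / actual MA = 4550 / 13.023 = 349.37 N.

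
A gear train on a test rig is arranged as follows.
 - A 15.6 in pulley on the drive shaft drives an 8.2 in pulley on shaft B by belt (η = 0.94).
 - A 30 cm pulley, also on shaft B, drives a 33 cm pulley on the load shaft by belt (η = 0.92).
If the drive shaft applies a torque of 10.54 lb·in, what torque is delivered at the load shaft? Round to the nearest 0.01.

After the belt (8.2/15.6): 10.54 × 0.52564 × 0.94 = 5.2078 lb·in
After the belt (33/30): 5.2078 × 1.1 × 0.92 = 5.2703 lb·in

5.27 lb·in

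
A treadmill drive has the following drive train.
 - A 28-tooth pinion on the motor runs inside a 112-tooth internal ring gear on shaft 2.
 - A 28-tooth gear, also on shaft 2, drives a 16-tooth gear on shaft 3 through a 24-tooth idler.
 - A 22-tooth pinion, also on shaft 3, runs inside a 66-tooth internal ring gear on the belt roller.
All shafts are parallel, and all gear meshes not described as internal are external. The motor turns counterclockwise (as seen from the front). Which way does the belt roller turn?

counterclockwise

the motor → shaft 2: internal mesh, same direction → CCW.
shaft 2 → shaft 3: driver → idler → driven is 2 external meshes, 2 reversals → CCW.
shaft 3 → the belt roller: internal mesh, same direction → CCW.
2 reversals in total — an even number — so the belt roller turns the same way as the motor.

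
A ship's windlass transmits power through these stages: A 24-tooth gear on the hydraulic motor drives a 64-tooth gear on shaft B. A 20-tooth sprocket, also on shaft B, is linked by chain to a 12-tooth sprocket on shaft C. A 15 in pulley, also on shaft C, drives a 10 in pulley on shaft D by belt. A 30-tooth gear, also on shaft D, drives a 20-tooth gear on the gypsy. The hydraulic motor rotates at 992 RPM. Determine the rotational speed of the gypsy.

gear mesh 64/24 = 2.6667 → 992/2.6667 = 372 RPM
chain 12/20 = 0.6 → 372/0.6 = 620 RPM
belt 10/15 = 0.66667 → 620/0.66667 = 930 RPM
gear mesh 20/30 = 0.66667 → 930/0.66667 = 1395 RPM

1395 RPM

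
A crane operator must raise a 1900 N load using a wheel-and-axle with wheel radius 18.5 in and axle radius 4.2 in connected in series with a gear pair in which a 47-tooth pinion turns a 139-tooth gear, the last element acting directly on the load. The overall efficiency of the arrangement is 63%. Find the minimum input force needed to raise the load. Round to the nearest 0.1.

231.5 N

Wheel-and-axle MA = R/r = 18.5/4.2 = 4.4048.
Gear pair MA = 139/47 = 2.9574.
Combined ideal MA = 4.4048 × 2.9574 = 13.027.
Actual MA = 13.027 × 0.63 = 8.2069.
Effort = load / actual MA = 1900 / 8.2069 = 231.51 N.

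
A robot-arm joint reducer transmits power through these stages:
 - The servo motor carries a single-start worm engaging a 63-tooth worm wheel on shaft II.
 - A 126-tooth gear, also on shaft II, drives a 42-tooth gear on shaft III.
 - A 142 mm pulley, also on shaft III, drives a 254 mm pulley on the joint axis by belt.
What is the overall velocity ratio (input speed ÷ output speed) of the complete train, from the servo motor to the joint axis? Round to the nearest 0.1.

37.6

Each stage contributes driven/driver: worm 63/1 = 63, gear mesh 42/126 = 0.33333, belt 254/142 = 1.7887.
Overall: 63 × 0.33333 × 1.7887 = 37.563.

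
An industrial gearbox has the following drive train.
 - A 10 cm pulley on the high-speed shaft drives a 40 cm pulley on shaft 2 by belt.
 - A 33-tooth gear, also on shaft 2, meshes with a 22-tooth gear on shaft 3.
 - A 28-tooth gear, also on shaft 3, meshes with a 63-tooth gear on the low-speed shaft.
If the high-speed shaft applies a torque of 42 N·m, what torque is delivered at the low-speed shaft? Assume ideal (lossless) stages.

252 N·m

Belt: ratio = 40/10 = 4; torque at shaft 2 = 42 × 4 = 168 N·m.
Gear mesh: ratio = 22/33 = 0.66667; torque at shaft 3 = 168 × 0.66667 = 112 N·m.
Gear mesh: ratio = 63/28 = 2.25; torque at the low-speed shaft = 112 × 2.25 = 252 N·m.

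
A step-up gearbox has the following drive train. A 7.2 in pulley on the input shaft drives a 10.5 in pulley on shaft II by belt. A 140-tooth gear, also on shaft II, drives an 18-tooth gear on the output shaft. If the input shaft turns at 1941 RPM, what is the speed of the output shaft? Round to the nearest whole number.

10352 RPM

the input shaft → shaft II (belt, 10.5/7.2): 1941 ÷ 1.4583 = 1331 RPM
shaft II → the output shaft (gear mesh, 18/140): 1331 ÷ 0.12857 = 10352 RPM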